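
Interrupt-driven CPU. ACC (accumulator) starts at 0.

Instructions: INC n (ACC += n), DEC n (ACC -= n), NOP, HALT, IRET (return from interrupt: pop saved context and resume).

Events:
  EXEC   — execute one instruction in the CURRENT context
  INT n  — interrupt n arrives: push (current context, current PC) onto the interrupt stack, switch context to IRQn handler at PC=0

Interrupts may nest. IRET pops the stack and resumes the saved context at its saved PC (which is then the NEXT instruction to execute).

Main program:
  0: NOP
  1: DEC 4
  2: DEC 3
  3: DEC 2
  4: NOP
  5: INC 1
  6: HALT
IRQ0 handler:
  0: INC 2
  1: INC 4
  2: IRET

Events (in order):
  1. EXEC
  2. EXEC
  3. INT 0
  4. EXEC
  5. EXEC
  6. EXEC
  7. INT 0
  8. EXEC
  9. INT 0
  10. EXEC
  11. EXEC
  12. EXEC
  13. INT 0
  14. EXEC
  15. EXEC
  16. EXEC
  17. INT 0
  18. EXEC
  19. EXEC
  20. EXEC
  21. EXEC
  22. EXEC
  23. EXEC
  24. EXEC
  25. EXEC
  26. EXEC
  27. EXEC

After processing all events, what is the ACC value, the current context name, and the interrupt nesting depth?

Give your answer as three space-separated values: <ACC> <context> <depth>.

Event 1 (EXEC): [MAIN] PC=0: NOP
Event 2 (EXEC): [MAIN] PC=1: DEC 4 -> ACC=-4
Event 3 (INT 0): INT 0 arrives: push (MAIN, PC=2), enter IRQ0 at PC=0 (depth now 1)
Event 4 (EXEC): [IRQ0] PC=0: INC 2 -> ACC=-2
Event 5 (EXEC): [IRQ0] PC=1: INC 4 -> ACC=2
Event 6 (EXEC): [IRQ0] PC=2: IRET -> resume MAIN at PC=2 (depth now 0)
Event 7 (INT 0): INT 0 arrives: push (MAIN, PC=2), enter IRQ0 at PC=0 (depth now 1)
Event 8 (EXEC): [IRQ0] PC=0: INC 2 -> ACC=4
Event 9 (INT 0): INT 0 arrives: push (IRQ0, PC=1), enter IRQ0 at PC=0 (depth now 2)
Event 10 (EXEC): [IRQ0] PC=0: INC 2 -> ACC=6
Event 11 (EXEC): [IRQ0] PC=1: INC 4 -> ACC=10
Event 12 (EXEC): [IRQ0] PC=2: IRET -> resume IRQ0 at PC=1 (depth now 1)
Event 13 (INT 0): INT 0 arrives: push (IRQ0, PC=1), enter IRQ0 at PC=0 (depth now 2)
Event 14 (EXEC): [IRQ0] PC=0: INC 2 -> ACC=12
Event 15 (EXEC): [IRQ0] PC=1: INC 4 -> ACC=16
Event 16 (EXEC): [IRQ0] PC=2: IRET -> resume IRQ0 at PC=1 (depth now 1)
Event 17 (INT 0): INT 0 arrives: push (IRQ0, PC=1), enter IRQ0 at PC=0 (depth now 2)
Event 18 (EXEC): [IRQ0] PC=0: INC 2 -> ACC=18
Event 19 (EXEC): [IRQ0] PC=1: INC 4 -> ACC=22
Event 20 (EXEC): [IRQ0] PC=2: IRET -> resume IRQ0 at PC=1 (depth now 1)
Event 21 (EXEC): [IRQ0] PC=1: INC 4 -> ACC=26
Event 22 (EXEC): [IRQ0] PC=2: IRET -> resume MAIN at PC=2 (depth now 0)
Event 23 (EXEC): [MAIN] PC=2: DEC 3 -> ACC=23
Event 24 (EXEC): [MAIN] PC=3: DEC 2 -> ACC=21
Event 25 (EXEC): [MAIN] PC=4: NOP
Event 26 (EXEC): [MAIN] PC=5: INC 1 -> ACC=22
Event 27 (EXEC): [MAIN] PC=6: HALT

Answer: 22 MAIN 0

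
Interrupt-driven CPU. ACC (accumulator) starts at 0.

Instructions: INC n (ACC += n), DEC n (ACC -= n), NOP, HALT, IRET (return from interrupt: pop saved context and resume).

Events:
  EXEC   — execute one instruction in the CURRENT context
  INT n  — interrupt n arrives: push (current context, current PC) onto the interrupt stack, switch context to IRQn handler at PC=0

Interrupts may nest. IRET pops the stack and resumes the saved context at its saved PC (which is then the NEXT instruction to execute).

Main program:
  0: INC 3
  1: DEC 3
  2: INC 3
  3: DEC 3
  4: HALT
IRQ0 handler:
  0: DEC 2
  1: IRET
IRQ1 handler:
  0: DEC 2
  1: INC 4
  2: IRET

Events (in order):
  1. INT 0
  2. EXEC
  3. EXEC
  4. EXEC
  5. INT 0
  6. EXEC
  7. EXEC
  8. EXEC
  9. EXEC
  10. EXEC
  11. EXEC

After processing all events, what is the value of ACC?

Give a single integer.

Answer: -4

Derivation:
Event 1 (INT 0): INT 0 arrives: push (MAIN, PC=0), enter IRQ0 at PC=0 (depth now 1)
Event 2 (EXEC): [IRQ0] PC=0: DEC 2 -> ACC=-2
Event 3 (EXEC): [IRQ0] PC=1: IRET -> resume MAIN at PC=0 (depth now 0)
Event 4 (EXEC): [MAIN] PC=0: INC 3 -> ACC=1
Event 5 (INT 0): INT 0 arrives: push (MAIN, PC=1), enter IRQ0 at PC=0 (depth now 1)
Event 6 (EXEC): [IRQ0] PC=0: DEC 2 -> ACC=-1
Event 7 (EXEC): [IRQ0] PC=1: IRET -> resume MAIN at PC=1 (depth now 0)
Event 8 (EXEC): [MAIN] PC=1: DEC 3 -> ACC=-4
Event 9 (EXEC): [MAIN] PC=2: INC 3 -> ACC=-1
Event 10 (EXEC): [MAIN] PC=3: DEC 3 -> ACC=-4
Event 11 (EXEC): [MAIN] PC=4: HALT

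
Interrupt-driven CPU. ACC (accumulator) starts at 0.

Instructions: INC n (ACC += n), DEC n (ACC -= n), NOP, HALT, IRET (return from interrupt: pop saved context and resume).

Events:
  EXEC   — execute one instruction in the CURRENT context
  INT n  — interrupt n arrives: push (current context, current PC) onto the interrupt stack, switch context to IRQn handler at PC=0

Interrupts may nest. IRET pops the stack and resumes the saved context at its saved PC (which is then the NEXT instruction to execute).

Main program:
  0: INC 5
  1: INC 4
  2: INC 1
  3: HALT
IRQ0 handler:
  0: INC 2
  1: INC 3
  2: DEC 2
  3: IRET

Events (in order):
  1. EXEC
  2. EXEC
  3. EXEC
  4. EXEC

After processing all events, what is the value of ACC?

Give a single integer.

Event 1 (EXEC): [MAIN] PC=0: INC 5 -> ACC=5
Event 2 (EXEC): [MAIN] PC=1: INC 4 -> ACC=9
Event 3 (EXEC): [MAIN] PC=2: INC 1 -> ACC=10
Event 4 (EXEC): [MAIN] PC=3: HALT

Answer: 10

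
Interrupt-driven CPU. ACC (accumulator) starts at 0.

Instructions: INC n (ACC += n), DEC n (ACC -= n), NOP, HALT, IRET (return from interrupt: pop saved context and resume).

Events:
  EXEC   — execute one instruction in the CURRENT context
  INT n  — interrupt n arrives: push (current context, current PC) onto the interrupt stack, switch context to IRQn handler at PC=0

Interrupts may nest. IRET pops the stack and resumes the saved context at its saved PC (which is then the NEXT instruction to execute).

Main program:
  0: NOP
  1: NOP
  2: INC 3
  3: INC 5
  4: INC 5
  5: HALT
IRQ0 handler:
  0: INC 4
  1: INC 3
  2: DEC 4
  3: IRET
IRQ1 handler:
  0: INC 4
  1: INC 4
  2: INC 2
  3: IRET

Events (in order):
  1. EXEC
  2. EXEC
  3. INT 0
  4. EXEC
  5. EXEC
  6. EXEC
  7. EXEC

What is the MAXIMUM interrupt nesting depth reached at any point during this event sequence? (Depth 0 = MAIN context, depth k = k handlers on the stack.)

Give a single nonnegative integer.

Event 1 (EXEC): [MAIN] PC=0: NOP [depth=0]
Event 2 (EXEC): [MAIN] PC=1: NOP [depth=0]
Event 3 (INT 0): INT 0 arrives: push (MAIN, PC=2), enter IRQ0 at PC=0 (depth now 1) [depth=1]
Event 4 (EXEC): [IRQ0] PC=0: INC 4 -> ACC=4 [depth=1]
Event 5 (EXEC): [IRQ0] PC=1: INC 3 -> ACC=7 [depth=1]
Event 6 (EXEC): [IRQ0] PC=2: DEC 4 -> ACC=3 [depth=1]
Event 7 (EXEC): [IRQ0] PC=3: IRET -> resume MAIN at PC=2 (depth now 0) [depth=0]
Max depth observed: 1

Answer: 1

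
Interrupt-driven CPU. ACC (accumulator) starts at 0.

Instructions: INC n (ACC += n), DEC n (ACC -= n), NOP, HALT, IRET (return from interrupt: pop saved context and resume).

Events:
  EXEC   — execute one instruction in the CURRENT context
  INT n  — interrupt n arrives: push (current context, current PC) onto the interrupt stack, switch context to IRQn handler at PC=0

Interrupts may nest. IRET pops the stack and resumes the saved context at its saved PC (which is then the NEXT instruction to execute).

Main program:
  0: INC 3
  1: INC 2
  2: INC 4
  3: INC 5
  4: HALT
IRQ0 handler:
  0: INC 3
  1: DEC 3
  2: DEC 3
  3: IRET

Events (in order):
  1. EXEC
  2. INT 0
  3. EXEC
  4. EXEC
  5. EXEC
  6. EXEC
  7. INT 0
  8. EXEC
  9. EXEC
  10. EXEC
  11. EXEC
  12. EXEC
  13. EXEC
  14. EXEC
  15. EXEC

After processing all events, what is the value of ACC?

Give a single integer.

Answer: 8

Derivation:
Event 1 (EXEC): [MAIN] PC=0: INC 3 -> ACC=3
Event 2 (INT 0): INT 0 arrives: push (MAIN, PC=1), enter IRQ0 at PC=0 (depth now 1)
Event 3 (EXEC): [IRQ0] PC=0: INC 3 -> ACC=6
Event 4 (EXEC): [IRQ0] PC=1: DEC 3 -> ACC=3
Event 5 (EXEC): [IRQ0] PC=2: DEC 3 -> ACC=0
Event 6 (EXEC): [IRQ0] PC=3: IRET -> resume MAIN at PC=1 (depth now 0)
Event 7 (INT 0): INT 0 arrives: push (MAIN, PC=1), enter IRQ0 at PC=0 (depth now 1)
Event 8 (EXEC): [IRQ0] PC=0: INC 3 -> ACC=3
Event 9 (EXEC): [IRQ0] PC=1: DEC 3 -> ACC=0
Event 10 (EXEC): [IRQ0] PC=2: DEC 3 -> ACC=-3
Event 11 (EXEC): [IRQ0] PC=3: IRET -> resume MAIN at PC=1 (depth now 0)
Event 12 (EXEC): [MAIN] PC=1: INC 2 -> ACC=-1
Event 13 (EXEC): [MAIN] PC=2: INC 4 -> ACC=3
Event 14 (EXEC): [MAIN] PC=3: INC 5 -> ACC=8
Event 15 (EXEC): [MAIN] PC=4: HALT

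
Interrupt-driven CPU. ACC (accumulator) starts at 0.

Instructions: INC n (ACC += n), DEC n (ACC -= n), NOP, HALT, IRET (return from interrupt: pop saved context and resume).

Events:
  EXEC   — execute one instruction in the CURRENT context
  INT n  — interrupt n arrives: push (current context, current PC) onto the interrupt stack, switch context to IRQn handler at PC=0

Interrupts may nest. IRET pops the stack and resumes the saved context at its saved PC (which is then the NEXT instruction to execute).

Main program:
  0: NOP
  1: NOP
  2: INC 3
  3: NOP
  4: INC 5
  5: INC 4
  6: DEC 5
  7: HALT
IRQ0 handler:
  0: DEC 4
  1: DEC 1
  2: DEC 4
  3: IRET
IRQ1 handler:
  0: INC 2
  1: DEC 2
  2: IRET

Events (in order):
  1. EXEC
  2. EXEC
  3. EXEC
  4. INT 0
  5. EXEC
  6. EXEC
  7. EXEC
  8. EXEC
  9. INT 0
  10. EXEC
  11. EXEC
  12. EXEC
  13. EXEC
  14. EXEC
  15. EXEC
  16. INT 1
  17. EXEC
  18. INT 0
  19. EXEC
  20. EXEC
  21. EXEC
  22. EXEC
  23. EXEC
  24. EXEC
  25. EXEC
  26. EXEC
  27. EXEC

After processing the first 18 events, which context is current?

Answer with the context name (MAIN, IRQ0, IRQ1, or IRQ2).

Answer: IRQ0

Derivation:
Event 1 (EXEC): [MAIN] PC=0: NOP
Event 2 (EXEC): [MAIN] PC=1: NOP
Event 3 (EXEC): [MAIN] PC=2: INC 3 -> ACC=3
Event 4 (INT 0): INT 0 arrives: push (MAIN, PC=3), enter IRQ0 at PC=0 (depth now 1)
Event 5 (EXEC): [IRQ0] PC=0: DEC 4 -> ACC=-1
Event 6 (EXEC): [IRQ0] PC=1: DEC 1 -> ACC=-2
Event 7 (EXEC): [IRQ0] PC=2: DEC 4 -> ACC=-6
Event 8 (EXEC): [IRQ0] PC=3: IRET -> resume MAIN at PC=3 (depth now 0)
Event 9 (INT 0): INT 0 arrives: push (MAIN, PC=3), enter IRQ0 at PC=0 (depth now 1)
Event 10 (EXEC): [IRQ0] PC=0: DEC 4 -> ACC=-10
Event 11 (EXEC): [IRQ0] PC=1: DEC 1 -> ACC=-11
Event 12 (EXEC): [IRQ0] PC=2: DEC 4 -> ACC=-15
Event 13 (EXEC): [IRQ0] PC=3: IRET -> resume MAIN at PC=3 (depth now 0)
Event 14 (EXEC): [MAIN] PC=3: NOP
Event 15 (EXEC): [MAIN] PC=4: INC 5 -> ACC=-10
Event 16 (INT 1): INT 1 arrives: push (MAIN, PC=5), enter IRQ1 at PC=0 (depth now 1)
Event 17 (EXEC): [IRQ1] PC=0: INC 2 -> ACC=-8
Event 18 (INT 0): INT 0 arrives: push (IRQ1, PC=1), enter IRQ0 at PC=0 (depth now 2)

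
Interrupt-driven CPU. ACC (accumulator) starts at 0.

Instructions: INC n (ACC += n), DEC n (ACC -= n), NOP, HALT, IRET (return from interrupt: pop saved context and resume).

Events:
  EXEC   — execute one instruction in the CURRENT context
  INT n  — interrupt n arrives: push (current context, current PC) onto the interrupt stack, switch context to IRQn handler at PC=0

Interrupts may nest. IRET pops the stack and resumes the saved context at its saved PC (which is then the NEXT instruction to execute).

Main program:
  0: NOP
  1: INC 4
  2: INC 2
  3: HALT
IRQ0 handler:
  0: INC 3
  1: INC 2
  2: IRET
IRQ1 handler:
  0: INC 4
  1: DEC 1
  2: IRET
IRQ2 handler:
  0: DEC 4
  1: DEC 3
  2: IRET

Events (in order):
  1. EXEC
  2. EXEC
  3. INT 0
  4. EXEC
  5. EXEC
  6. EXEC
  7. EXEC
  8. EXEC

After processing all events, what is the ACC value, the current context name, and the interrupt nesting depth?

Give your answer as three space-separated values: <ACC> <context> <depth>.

Event 1 (EXEC): [MAIN] PC=0: NOP
Event 2 (EXEC): [MAIN] PC=1: INC 4 -> ACC=4
Event 3 (INT 0): INT 0 arrives: push (MAIN, PC=2), enter IRQ0 at PC=0 (depth now 1)
Event 4 (EXEC): [IRQ0] PC=0: INC 3 -> ACC=7
Event 5 (EXEC): [IRQ0] PC=1: INC 2 -> ACC=9
Event 6 (EXEC): [IRQ0] PC=2: IRET -> resume MAIN at PC=2 (depth now 0)
Event 7 (EXEC): [MAIN] PC=2: INC 2 -> ACC=11
Event 8 (EXEC): [MAIN] PC=3: HALT

Answer: 11 MAIN 0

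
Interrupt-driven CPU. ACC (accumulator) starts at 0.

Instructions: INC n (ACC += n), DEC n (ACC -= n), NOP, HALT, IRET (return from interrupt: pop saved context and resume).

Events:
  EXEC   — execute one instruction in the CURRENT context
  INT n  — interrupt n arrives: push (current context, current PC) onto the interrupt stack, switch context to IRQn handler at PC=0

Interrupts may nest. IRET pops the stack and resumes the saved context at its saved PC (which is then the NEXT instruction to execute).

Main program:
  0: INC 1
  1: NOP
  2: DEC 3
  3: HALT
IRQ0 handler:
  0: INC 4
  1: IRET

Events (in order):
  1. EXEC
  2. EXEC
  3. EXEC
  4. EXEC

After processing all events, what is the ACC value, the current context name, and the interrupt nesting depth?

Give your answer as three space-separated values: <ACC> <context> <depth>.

Answer: -2 MAIN 0

Derivation:
Event 1 (EXEC): [MAIN] PC=0: INC 1 -> ACC=1
Event 2 (EXEC): [MAIN] PC=1: NOP
Event 3 (EXEC): [MAIN] PC=2: DEC 3 -> ACC=-2
Event 4 (EXEC): [MAIN] PC=3: HALT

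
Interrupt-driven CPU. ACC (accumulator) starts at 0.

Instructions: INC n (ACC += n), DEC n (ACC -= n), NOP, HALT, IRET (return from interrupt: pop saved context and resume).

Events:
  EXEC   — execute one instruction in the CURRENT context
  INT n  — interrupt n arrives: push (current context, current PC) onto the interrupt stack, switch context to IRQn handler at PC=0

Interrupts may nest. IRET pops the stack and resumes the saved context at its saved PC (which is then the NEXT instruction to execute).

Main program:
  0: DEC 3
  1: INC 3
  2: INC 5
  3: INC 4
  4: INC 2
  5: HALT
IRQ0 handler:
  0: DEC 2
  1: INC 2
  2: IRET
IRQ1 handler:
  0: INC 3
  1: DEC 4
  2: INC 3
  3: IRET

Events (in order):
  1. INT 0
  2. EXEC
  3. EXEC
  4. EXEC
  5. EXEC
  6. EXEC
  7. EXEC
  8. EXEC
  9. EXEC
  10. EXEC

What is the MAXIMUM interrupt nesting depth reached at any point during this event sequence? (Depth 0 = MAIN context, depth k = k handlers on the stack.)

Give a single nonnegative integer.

Event 1 (INT 0): INT 0 arrives: push (MAIN, PC=0), enter IRQ0 at PC=0 (depth now 1) [depth=1]
Event 2 (EXEC): [IRQ0] PC=0: DEC 2 -> ACC=-2 [depth=1]
Event 3 (EXEC): [IRQ0] PC=1: INC 2 -> ACC=0 [depth=1]
Event 4 (EXEC): [IRQ0] PC=2: IRET -> resume MAIN at PC=0 (depth now 0) [depth=0]
Event 5 (EXEC): [MAIN] PC=0: DEC 3 -> ACC=-3 [depth=0]
Event 6 (EXEC): [MAIN] PC=1: INC 3 -> ACC=0 [depth=0]
Event 7 (EXEC): [MAIN] PC=2: INC 5 -> ACC=5 [depth=0]
Event 8 (EXEC): [MAIN] PC=3: INC 4 -> ACC=9 [depth=0]
Event 9 (EXEC): [MAIN] PC=4: INC 2 -> ACC=11 [depth=0]
Event 10 (EXEC): [MAIN] PC=5: HALT [depth=0]
Max depth observed: 1

Answer: 1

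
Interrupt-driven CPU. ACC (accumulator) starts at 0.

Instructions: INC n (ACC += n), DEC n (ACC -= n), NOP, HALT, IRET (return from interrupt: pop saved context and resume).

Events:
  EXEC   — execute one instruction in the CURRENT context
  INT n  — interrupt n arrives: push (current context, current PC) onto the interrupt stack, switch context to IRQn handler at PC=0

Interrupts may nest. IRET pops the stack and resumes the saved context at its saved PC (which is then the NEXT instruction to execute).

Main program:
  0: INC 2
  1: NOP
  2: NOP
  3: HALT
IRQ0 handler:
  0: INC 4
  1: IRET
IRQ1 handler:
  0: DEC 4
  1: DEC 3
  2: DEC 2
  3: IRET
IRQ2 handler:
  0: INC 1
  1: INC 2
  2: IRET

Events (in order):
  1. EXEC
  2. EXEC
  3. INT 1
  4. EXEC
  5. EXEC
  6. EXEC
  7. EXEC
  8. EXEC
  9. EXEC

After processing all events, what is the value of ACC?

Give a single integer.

Answer: -7

Derivation:
Event 1 (EXEC): [MAIN] PC=0: INC 2 -> ACC=2
Event 2 (EXEC): [MAIN] PC=1: NOP
Event 3 (INT 1): INT 1 arrives: push (MAIN, PC=2), enter IRQ1 at PC=0 (depth now 1)
Event 4 (EXEC): [IRQ1] PC=0: DEC 4 -> ACC=-2
Event 5 (EXEC): [IRQ1] PC=1: DEC 3 -> ACC=-5
Event 6 (EXEC): [IRQ1] PC=2: DEC 2 -> ACC=-7
Event 7 (EXEC): [IRQ1] PC=3: IRET -> resume MAIN at PC=2 (depth now 0)
Event 8 (EXEC): [MAIN] PC=2: NOP
Event 9 (EXEC): [MAIN] PC=3: HALT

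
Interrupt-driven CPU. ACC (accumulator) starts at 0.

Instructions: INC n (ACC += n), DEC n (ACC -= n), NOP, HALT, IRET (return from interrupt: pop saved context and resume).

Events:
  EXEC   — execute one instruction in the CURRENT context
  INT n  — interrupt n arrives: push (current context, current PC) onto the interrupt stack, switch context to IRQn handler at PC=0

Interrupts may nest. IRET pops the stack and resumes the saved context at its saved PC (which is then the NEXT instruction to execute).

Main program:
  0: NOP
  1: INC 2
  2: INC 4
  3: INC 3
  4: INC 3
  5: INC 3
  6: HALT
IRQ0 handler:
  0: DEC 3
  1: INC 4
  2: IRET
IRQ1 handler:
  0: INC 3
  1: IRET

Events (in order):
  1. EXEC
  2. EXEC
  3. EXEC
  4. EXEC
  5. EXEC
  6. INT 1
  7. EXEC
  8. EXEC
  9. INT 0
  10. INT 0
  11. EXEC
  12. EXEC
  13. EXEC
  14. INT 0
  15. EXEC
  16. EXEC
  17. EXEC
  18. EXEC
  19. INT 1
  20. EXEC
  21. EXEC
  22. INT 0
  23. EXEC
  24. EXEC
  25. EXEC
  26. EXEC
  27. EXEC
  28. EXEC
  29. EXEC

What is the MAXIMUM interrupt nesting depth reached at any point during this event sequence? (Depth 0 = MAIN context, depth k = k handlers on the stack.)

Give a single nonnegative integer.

Answer: 2

Derivation:
Event 1 (EXEC): [MAIN] PC=0: NOP [depth=0]
Event 2 (EXEC): [MAIN] PC=1: INC 2 -> ACC=2 [depth=0]
Event 3 (EXEC): [MAIN] PC=2: INC 4 -> ACC=6 [depth=0]
Event 4 (EXEC): [MAIN] PC=3: INC 3 -> ACC=9 [depth=0]
Event 5 (EXEC): [MAIN] PC=4: INC 3 -> ACC=12 [depth=0]
Event 6 (INT 1): INT 1 arrives: push (MAIN, PC=5), enter IRQ1 at PC=0 (depth now 1) [depth=1]
Event 7 (EXEC): [IRQ1] PC=0: INC 3 -> ACC=15 [depth=1]
Event 8 (EXEC): [IRQ1] PC=1: IRET -> resume MAIN at PC=5 (depth now 0) [depth=0]
Event 9 (INT 0): INT 0 arrives: push (MAIN, PC=5), enter IRQ0 at PC=0 (depth now 1) [depth=1]
Event 10 (INT 0): INT 0 arrives: push (IRQ0, PC=0), enter IRQ0 at PC=0 (depth now 2) [depth=2]
Event 11 (EXEC): [IRQ0] PC=0: DEC 3 -> ACC=12 [depth=2]
Event 12 (EXEC): [IRQ0] PC=1: INC 4 -> ACC=16 [depth=2]
Event 13 (EXEC): [IRQ0] PC=2: IRET -> resume IRQ0 at PC=0 (depth now 1) [depth=1]
Event 14 (INT 0): INT 0 arrives: push (IRQ0, PC=0), enter IRQ0 at PC=0 (depth now 2) [depth=2]
Event 15 (EXEC): [IRQ0] PC=0: DEC 3 -> ACC=13 [depth=2]
Event 16 (EXEC): [IRQ0] PC=1: INC 4 -> ACC=17 [depth=2]
Event 17 (EXEC): [IRQ0] PC=2: IRET -> resume IRQ0 at PC=0 (depth now 1) [depth=1]
Event 18 (EXEC): [IRQ0] PC=0: DEC 3 -> ACC=14 [depth=1]
Event 19 (INT 1): INT 1 arrives: push (IRQ0, PC=1), enter IRQ1 at PC=0 (depth now 2) [depth=2]
Event 20 (EXEC): [IRQ1] PC=0: INC 3 -> ACC=17 [depth=2]
Event 21 (EXEC): [IRQ1] PC=1: IRET -> resume IRQ0 at PC=1 (depth now 1) [depth=1]
Event 22 (INT 0): INT 0 arrives: push (IRQ0, PC=1), enter IRQ0 at PC=0 (depth now 2) [depth=2]
Event 23 (EXEC): [IRQ0] PC=0: DEC 3 -> ACC=14 [depth=2]
Event 24 (EXEC): [IRQ0] PC=1: INC 4 -> ACC=18 [depth=2]
Event 25 (EXEC): [IRQ0] PC=2: IRET -> resume IRQ0 at PC=1 (depth now 1) [depth=1]
Event 26 (EXEC): [IRQ0] PC=1: INC 4 -> ACC=22 [depth=1]
Event 27 (EXEC): [IRQ0] PC=2: IRET -> resume MAIN at PC=5 (depth now 0) [depth=0]
Event 28 (EXEC): [MAIN] PC=5: INC 3 -> ACC=25 [depth=0]
Event 29 (EXEC): [MAIN] PC=6: HALT [depth=0]
Max depth observed: 2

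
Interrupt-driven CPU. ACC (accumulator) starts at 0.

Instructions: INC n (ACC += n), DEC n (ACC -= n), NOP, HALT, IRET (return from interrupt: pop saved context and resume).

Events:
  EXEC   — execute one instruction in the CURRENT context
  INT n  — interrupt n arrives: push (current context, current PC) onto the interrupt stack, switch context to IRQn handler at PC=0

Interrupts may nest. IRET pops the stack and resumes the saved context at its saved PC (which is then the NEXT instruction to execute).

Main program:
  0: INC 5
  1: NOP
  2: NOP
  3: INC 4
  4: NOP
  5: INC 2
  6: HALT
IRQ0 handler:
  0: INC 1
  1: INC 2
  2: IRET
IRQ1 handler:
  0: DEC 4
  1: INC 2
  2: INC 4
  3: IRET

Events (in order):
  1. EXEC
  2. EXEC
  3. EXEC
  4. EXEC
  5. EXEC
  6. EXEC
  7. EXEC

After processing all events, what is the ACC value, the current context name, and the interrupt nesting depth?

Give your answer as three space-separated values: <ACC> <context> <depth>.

Answer: 11 MAIN 0

Derivation:
Event 1 (EXEC): [MAIN] PC=0: INC 5 -> ACC=5
Event 2 (EXEC): [MAIN] PC=1: NOP
Event 3 (EXEC): [MAIN] PC=2: NOP
Event 4 (EXEC): [MAIN] PC=3: INC 4 -> ACC=9
Event 5 (EXEC): [MAIN] PC=4: NOP
Event 6 (EXEC): [MAIN] PC=5: INC 2 -> ACC=11
Event 7 (EXEC): [MAIN] PC=6: HALT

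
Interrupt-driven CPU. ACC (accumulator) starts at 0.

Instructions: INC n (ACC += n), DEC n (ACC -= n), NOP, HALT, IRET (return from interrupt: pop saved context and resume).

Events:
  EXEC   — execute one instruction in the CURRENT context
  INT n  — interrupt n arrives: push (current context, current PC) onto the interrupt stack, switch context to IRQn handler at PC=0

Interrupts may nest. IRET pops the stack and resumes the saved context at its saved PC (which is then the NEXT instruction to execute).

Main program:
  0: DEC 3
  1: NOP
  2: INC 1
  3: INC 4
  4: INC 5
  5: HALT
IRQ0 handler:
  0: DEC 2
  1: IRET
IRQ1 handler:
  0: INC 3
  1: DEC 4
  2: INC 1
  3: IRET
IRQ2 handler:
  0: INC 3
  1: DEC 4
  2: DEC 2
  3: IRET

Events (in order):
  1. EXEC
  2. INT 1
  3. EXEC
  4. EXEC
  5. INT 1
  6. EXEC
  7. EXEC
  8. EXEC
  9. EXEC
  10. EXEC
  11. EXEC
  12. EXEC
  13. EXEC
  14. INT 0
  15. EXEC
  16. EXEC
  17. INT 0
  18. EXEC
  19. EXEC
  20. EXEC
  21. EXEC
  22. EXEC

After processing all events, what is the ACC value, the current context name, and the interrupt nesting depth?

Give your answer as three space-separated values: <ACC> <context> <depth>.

Answer: 3 MAIN 0

Derivation:
Event 1 (EXEC): [MAIN] PC=0: DEC 3 -> ACC=-3
Event 2 (INT 1): INT 1 arrives: push (MAIN, PC=1), enter IRQ1 at PC=0 (depth now 1)
Event 3 (EXEC): [IRQ1] PC=0: INC 3 -> ACC=0
Event 4 (EXEC): [IRQ1] PC=1: DEC 4 -> ACC=-4
Event 5 (INT 1): INT 1 arrives: push (IRQ1, PC=2), enter IRQ1 at PC=0 (depth now 2)
Event 6 (EXEC): [IRQ1] PC=0: INC 3 -> ACC=-1
Event 7 (EXEC): [IRQ1] PC=1: DEC 4 -> ACC=-5
Event 8 (EXEC): [IRQ1] PC=2: INC 1 -> ACC=-4
Event 9 (EXEC): [IRQ1] PC=3: IRET -> resume IRQ1 at PC=2 (depth now 1)
Event 10 (EXEC): [IRQ1] PC=2: INC 1 -> ACC=-3
Event 11 (EXEC): [IRQ1] PC=3: IRET -> resume MAIN at PC=1 (depth now 0)
Event 12 (EXEC): [MAIN] PC=1: NOP
Event 13 (EXEC): [MAIN] PC=2: INC 1 -> ACC=-2
Event 14 (INT 0): INT 0 arrives: push (MAIN, PC=3), enter IRQ0 at PC=0 (depth now 1)
Event 15 (EXEC): [IRQ0] PC=0: DEC 2 -> ACC=-4
Event 16 (EXEC): [IRQ0] PC=1: IRET -> resume MAIN at PC=3 (depth now 0)
Event 17 (INT 0): INT 0 arrives: push (MAIN, PC=3), enter IRQ0 at PC=0 (depth now 1)
Event 18 (EXEC): [IRQ0] PC=0: DEC 2 -> ACC=-6
Event 19 (EXEC): [IRQ0] PC=1: IRET -> resume MAIN at PC=3 (depth now 0)
Event 20 (EXEC): [MAIN] PC=3: INC 4 -> ACC=-2
Event 21 (EXEC): [MAIN] PC=4: INC 5 -> ACC=3
Event 22 (EXEC): [MAIN] PC=5: HALT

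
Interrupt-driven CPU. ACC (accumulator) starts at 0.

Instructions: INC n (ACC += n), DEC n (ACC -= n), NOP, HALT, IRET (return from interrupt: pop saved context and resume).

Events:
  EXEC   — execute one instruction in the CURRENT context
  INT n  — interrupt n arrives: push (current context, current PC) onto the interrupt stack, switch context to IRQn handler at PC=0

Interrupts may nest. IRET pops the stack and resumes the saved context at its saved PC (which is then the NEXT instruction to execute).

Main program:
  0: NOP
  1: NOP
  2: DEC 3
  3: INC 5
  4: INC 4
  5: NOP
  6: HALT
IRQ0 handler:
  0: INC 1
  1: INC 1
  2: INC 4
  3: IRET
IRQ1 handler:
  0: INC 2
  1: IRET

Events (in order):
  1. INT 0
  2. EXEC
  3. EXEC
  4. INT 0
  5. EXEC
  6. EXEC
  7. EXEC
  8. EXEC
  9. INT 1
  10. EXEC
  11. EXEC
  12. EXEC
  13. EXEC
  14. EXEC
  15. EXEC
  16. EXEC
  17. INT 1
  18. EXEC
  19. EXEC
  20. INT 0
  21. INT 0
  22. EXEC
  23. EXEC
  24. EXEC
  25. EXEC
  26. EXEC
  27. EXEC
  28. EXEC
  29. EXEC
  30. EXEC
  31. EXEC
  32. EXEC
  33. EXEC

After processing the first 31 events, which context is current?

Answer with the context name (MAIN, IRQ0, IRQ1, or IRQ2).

Event 1 (INT 0): INT 0 arrives: push (MAIN, PC=0), enter IRQ0 at PC=0 (depth now 1)
Event 2 (EXEC): [IRQ0] PC=0: INC 1 -> ACC=1
Event 3 (EXEC): [IRQ0] PC=1: INC 1 -> ACC=2
Event 4 (INT 0): INT 0 arrives: push (IRQ0, PC=2), enter IRQ0 at PC=0 (depth now 2)
Event 5 (EXEC): [IRQ0] PC=0: INC 1 -> ACC=3
Event 6 (EXEC): [IRQ0] PC=1: INC 1 -> ACC=4
Event 7 (EXEC): [IRQ0] PC=2: INC 4 -> ACC=8
Event 8 (EXEC): [IRQ0] PC=3: IRET -> resume IRQ0 at PC=2 (depth now 1)
Event 9 (INT 1): INT 1 arrives: push (IRQ0, PC=2), enter IRQ1 at PC=0 (depth now 2)
Event 10 (EXEC): [IRQ1] PC=0: INC 2 -> ACC=10
Event 11 (EXEC): [IRQ1] PC=1: IRET -> resume IRQ0 at PC=2 (depth now 1)
Event 12 (EXEC): [IRQ0] PC=2: INC 4 -> ACC=14
Event 13 (EXEC): [IRQ0] PC=3: IRET -> resume MAIN at PC=0 (depth now 0)
Event 14 (EXEC): [MAIN] PC=0: NOP
Event 15 (EXEC): [MAIN] PC=1: NOP
Event 16 (EXEC): [MAIN] PC=2: DEC 3 -> ACC=11
Event 17 (INT 1): INT 1 arrives: push (MAIN, PC=3), enter IRQ1 at PC=0 (depth now 1)
Event 18 (EXEC): [IRQ1] PC=0: INC 2 -> ACC=13
Event 19 (EXEC): [IRQ1] PC=1: IRET -> resume MAIN at PC=3 (depth now 0)
Event 20 (INT 0): INT 0 arrives: push (MAIN, PC=3), enter IRQ0 at PC=0 (depth now 1)
Event 21 (INT 0): INT 0 arrives: push (IRQ0, PC=0), enter IRQ0 at PC=0 (depth now 2)
Event 22 (EXEC): [IRQ0] PC=0: INC 1 -> ACC=14
Event 23 (EXEC): [IRQ0] PC=1: INC 1 -> ACC=15
Event 24 (EXEC): [IRQ0] PC=2: INC 4 -> ACC=19
Event 25 (EXEC): [IRQ0] PC=3: IRET -> resume IRQ0 at PC=0 (depth now 1)
Event 26 (EXEC): [IRQ0] PC=0: INC 1 -> ACC=20
Event 27 (EXEC): [IRQ0] PC=1: INC 1 -> ACC=21
Event 28 (EXEC): [IRQ0] PC=2: INC 4 -> ACC=25
Event 29 (EXEC): [IRQ0] PC=3: IRET -> resume MAIN at PC=3 (depth now 0)
Event 30 (EXEC): [MAIN] PC=3: INC 5 -> ACC=30
Event 31 (EXEC): [MAIN] PC=4: INC 4 -> ACC=34

Answer: MAIN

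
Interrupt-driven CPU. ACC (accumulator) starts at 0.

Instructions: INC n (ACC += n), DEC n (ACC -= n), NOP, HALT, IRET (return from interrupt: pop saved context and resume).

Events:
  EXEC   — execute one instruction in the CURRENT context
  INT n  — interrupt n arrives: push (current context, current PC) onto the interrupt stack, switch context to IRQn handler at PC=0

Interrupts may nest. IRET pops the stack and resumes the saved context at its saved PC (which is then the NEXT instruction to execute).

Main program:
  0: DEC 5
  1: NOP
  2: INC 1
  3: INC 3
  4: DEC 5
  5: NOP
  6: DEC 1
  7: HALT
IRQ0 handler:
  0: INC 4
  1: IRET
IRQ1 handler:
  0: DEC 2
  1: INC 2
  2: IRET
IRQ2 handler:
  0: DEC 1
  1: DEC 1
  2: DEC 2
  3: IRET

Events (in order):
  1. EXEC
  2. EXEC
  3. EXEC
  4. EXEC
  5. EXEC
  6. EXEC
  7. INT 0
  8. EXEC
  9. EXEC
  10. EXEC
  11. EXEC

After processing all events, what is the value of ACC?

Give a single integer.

Event 1 (EXEC): [MAIN] PC=0: DEC 5 -> ACC=-5
Event 2 (EXEC): [MAIN] PC=1: NOP
Event 3 (EXEC): [MAIN] PC=2: INC 1 -> ACC=-4
Event 4 (EXEC): [MAIN] PC=3: INC 3 -> ACC=-1
Event 5 (EXEC): [MAIN] PC=4: DEC 5 -> ACC=-6
Event 6 (EXEC): [MAIN] PC=5: NOP
Event 7 (INT 0): INT 0 arrives: push (MAIN, PC=6), enter IRQ0 at PC=0 (depth now 1)
Event 8 (EXEC): [IRQ0] PC=0: INC 4 -> ACC=-2
Event 9 (EXEC): [IRQ0] PC=1: IRET -> resume MAIN at PC=6 (depth now 0)
Event 10 (EXEC): [MAIN] PC=6: DEC 1 -> ACC=-3
Event 11 (EXEC): [MAIN] PC=7: HALT

Answer: -3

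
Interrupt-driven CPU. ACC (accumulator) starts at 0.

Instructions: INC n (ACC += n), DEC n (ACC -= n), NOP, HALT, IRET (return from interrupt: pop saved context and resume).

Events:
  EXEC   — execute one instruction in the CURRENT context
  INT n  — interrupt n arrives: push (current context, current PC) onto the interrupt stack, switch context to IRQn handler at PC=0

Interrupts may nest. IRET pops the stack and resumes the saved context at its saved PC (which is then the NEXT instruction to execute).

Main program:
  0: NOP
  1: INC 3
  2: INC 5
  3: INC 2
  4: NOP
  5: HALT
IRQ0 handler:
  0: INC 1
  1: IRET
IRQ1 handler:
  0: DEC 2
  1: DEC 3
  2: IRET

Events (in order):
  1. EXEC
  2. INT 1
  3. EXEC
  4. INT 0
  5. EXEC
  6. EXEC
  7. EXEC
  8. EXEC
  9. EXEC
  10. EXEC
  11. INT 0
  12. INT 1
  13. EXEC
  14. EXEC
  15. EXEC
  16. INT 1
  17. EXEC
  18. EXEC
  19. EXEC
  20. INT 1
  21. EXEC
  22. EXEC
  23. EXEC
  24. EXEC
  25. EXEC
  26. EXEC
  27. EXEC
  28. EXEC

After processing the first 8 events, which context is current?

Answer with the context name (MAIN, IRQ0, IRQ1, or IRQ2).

Event 1 (EXEC): [MAIN] PC=0: NOP
Event 2 (INT 1): INT 1 arrives: push (MAIN, PC=1), enter IRQ1 at PC=0 (depth now 1)
Event 3 (EXEC): [IRQ1] PC=0: DEC 2 -> ACC=-2
Event 4 (INT 0): INT 0 arrives: push (IRQ1, PC=1), enter IRQ0 at PC=0 (depth now 2)
Event 5 (EXEC): [IRQ0] PC=0: INC 1 -> ACC=-1
Event 6 (EXEC): [IRQ0] PC=1: IRET -> resume IRQ1 at PC=1 (depth now 1)
Event 7 (EXEC): [IRQ1] PC=1: DEC 3 -> ACC=-4
Event 8 (EXEC): [IRQ1] PC=2: IRET -> resume MAIN at PC=1 (depth now 0)

Answer: MAIN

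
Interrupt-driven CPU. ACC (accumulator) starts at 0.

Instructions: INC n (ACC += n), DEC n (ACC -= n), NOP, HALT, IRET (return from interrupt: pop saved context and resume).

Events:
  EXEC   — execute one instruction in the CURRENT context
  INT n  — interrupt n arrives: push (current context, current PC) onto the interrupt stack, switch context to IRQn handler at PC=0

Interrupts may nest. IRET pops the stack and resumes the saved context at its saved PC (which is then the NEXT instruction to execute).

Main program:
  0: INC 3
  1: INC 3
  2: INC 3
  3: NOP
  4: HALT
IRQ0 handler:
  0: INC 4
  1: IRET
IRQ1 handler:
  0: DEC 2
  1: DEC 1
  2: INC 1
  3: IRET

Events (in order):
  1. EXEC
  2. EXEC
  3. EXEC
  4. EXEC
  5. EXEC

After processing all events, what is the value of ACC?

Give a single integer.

Answer: 9

Derivation:
Event 1 (EXEC): [MAIN] PC=0: INC 3 -> ACC=3
Event 2 (EXEC): [MAIN] PC=1: INC 3 -> ACC=6
Event 3 (EXEC): [MAIN] PC=2: INC 3 -> ACC=9
Event 4 (EXEC): [MAIN] PC=3: NOP
Event 5 (EXEC): [MAIN] PC=4: HALT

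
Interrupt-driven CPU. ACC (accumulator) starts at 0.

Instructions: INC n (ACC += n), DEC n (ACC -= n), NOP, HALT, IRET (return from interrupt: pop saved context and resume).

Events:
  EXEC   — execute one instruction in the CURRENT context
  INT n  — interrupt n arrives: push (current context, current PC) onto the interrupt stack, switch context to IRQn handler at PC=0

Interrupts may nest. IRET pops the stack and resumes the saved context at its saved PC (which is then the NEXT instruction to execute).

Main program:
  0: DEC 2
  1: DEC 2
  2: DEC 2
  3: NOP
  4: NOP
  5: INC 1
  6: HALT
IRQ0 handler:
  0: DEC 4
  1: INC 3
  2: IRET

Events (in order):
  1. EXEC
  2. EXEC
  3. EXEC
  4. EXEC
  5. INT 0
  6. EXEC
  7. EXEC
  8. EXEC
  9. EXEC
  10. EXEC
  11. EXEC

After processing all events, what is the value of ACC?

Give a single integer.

Answer: -6

Derivation:
Event 1 (EXEC): [MAIN] PC=0: DEC 2 -> ACC=-2
Event 2 (EXEC): [MAIN] PC=1: DEC 2 -> ACC=-4
Event 3 (EXEC): [MAIN] PC=2: DEC 2 -> ACC=-6
Event 4 (EXEC): [MAIN] PC=3: NOP
Event 5 (INT 0): INT 0 arrives: push (MAIN, PC=4), enter IRQ0 at PC=0 (depth now 1)
Event 6 (EXEC): [IRQ0] PC=0: DEC 4 -> ACC=-10
Event 7 (EXEC): [IRQ0] PC=1: INC 3 -> ACC=-7
Event 8 (EXEC): [IRQ0] PC=2: IRET -> resume MAIN at PC=4 (depth now 0)
Event 9 (EXEC): [MAIN] PC=4: NOP
Event 10 (EXEC): [MAIN] PC=5: INC 1 -> ACC=-6
Event 11 (EXEC): [MAIN] PC=6: HALT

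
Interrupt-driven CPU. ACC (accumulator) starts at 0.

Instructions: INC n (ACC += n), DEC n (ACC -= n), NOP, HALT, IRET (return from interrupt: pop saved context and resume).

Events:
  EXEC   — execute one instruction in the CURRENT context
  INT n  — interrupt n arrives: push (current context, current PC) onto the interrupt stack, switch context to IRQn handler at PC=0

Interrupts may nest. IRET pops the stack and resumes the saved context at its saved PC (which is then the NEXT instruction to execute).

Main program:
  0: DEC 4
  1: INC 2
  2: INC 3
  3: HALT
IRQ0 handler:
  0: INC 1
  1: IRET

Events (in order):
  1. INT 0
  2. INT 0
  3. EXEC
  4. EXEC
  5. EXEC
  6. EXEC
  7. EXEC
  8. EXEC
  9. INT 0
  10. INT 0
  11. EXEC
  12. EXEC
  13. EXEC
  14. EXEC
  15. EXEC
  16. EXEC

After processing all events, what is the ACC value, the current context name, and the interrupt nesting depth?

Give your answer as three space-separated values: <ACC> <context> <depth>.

Event 1 (INT 0): INT 0 arrives: push (MAIN, PC=0), enter IRQ0 at PC=0 (depth now 1)
Event 2 (INT 0): INT 0 arrives: push (IRQ0, PC=0), enter IRQ0 at PC=0 (depth now 2)
Event 3 (EXEC): [IRQ0] PC=0: INC 1 -> ACC=1
Event 4 (EXEC): [IRQ0] PC=1: IRET -> resume IRQ0 at PC=0 (depth now 1)
Event 5 (EXEC): [IRQ0] PC=0: INC 1 -> ACC=2
Event 6 (EXEC): [IRQ0] PC=1: IRET -> resume MAIN at PC=0 (depth now 0)
Event 7 (EXEC): [MAIN] PC=0: DEC 4 -> ACC=-2
Event 8 (EXEC): [MAIN] PC=1: INC 2 -> ACC=0
Event 9 (INT 0): INT 0 arrives: push (MAIN, PC=2), enter IRQ0 at PC=0 (depth now 1)
Event 10 (INT 0): INT 0 arrives: push (IRQ0, PC=0), enter IRQ0 at PC=0 (depth now 2)
Event 11 (EXEC): [IRQ0] PC=0: INC 1 -> ACC=1
Event 12 (EXEC): [IRQ0] PC=1: IRET -> resume IRQ0 at PC=0 (depth now 1)
Event 13 (EXEC): [IRQ0] PC=0: INC 1 -> ACC=2
Event 14 (EXEC): [IRQ0] PC=1: IRET -> resume MAIN at PC=2 (depth now 0)
Event 15 (EXEC): [MAIN] PC=2: INC 3 -> ACC=5
Event 16 (EXEC): [MAIN] PC=3: HALT

Answer: 5 MAIN 0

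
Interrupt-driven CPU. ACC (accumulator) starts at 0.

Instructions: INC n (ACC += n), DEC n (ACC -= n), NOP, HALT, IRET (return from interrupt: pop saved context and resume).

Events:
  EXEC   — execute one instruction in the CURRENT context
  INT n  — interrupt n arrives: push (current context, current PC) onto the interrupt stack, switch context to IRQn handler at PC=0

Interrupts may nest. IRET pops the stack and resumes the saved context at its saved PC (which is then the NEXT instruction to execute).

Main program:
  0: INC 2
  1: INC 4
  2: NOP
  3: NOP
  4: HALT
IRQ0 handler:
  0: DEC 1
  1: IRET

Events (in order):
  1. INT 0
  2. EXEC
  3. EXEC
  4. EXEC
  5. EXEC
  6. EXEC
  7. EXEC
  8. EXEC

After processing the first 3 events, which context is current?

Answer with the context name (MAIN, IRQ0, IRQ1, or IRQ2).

Answer: MAIN

Derivation:
Event 1 (INT 0): INT 0 arrives: push (MAIN, PC=0), enter IRQ0 at PC=0 (depth now 1)
Event 2 (EXEC): [IRQ0] PC=0: DEC 1 -> ACC=-1
Event 3 (EXEC): [IRQ0] PC=1: IRET -> resume MAIN at PC=0 (depth now 0)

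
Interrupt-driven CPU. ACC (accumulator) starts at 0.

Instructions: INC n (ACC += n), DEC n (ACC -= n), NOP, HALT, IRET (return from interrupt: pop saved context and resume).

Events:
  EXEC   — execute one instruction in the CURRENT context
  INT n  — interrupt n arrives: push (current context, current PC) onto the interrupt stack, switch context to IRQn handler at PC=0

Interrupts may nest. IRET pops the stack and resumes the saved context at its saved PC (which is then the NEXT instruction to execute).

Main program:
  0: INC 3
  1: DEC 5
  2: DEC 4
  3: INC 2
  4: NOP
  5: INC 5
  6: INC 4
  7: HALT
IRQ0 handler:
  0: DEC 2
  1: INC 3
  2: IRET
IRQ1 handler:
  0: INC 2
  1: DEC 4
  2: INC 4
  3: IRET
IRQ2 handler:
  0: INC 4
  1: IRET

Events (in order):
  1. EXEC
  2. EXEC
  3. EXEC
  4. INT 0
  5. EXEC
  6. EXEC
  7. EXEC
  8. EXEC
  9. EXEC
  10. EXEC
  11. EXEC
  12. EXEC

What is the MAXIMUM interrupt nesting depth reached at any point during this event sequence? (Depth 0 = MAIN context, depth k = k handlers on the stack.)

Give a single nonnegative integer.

Event 1 (EXEC): [MAIN] PC=0: INC 3 -> ACC=3 [depth=0]
Event 2 (EXEC): [MAIN] PC=1: DEC 5 -> ACC=-2 [depth=0]
Event 3 (EXEC): [MAIN] PC=2: DEC 4 -> ACC=-6 [depth=0]
Event 4 (INT 0): INT 0 arrives: push (MAIN, PC=3), enter IRQ0 at PC=0 (depth now 1) [depth=1]
Event 5 (EXEC): [IRQ0] PC=0: DEC 2 -> ACC=-8 [depth=1]
Event 6 (EXEC): [IRQ0] PC=1: INC 3 -> ACC=-5 [depth=1]
Event 7 (EXEC): [IRQ0] PC=2: IRET -> resume MAIN at PC=3 (depth now 0) [depth=0]
Event 8 (EXEC): [MAIN] PC=3: INC 2 -> ACC=-3 [depth=0]
Event 9 (EXEC): [MAIN] PC=4: NOP [depth=0]
Event 10 (EXEC): [MAIN] PC=5: INC 5 -> ACC=2 [depth=0]
Event 11 (EXEC): [MAIN] PC=6: INC 4 -> ACC=6 [depth=0]
Event 12 (EXEC): [MAIN] PC=7: HALT [depth=0]
Max depth observed: 1

Answer: 1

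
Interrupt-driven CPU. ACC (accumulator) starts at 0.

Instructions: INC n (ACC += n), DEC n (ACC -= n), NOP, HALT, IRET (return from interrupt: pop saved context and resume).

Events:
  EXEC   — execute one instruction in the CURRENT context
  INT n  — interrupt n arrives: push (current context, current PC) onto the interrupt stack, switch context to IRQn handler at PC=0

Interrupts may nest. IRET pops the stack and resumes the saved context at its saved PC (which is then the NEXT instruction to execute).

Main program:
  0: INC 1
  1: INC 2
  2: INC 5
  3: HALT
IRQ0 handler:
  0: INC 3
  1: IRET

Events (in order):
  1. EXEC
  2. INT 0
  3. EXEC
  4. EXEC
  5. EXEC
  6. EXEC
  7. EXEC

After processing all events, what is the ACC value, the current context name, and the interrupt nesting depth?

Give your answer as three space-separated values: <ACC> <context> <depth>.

Answer: 11 MAIN 0

Derivation:
Event 1 (EXEC): [MAIN] PC=0: INC 1 -> ACC=1
Event 2 (INT 0): INT 0 arrives: push (MAIN, PC=1), enter IRQ0 at PC=0 (depth now 1)
Event 3 (EXEC): [IRQ0] PC=0: INC 3 -> ACC=4
Event 4 (EXEC): [IRQ0] PC=1: IRET -> resume MAIN at PC=1 (depth now 0)
Event 5 (EXEC): [MAIN] PC=1: INC 2 -> ACC=6
Event 6 (EXEC): [MAIN] PC=2: INC 5 -> ACC=11
Event 7 (EXEC): [MAIN] PC=3: HALT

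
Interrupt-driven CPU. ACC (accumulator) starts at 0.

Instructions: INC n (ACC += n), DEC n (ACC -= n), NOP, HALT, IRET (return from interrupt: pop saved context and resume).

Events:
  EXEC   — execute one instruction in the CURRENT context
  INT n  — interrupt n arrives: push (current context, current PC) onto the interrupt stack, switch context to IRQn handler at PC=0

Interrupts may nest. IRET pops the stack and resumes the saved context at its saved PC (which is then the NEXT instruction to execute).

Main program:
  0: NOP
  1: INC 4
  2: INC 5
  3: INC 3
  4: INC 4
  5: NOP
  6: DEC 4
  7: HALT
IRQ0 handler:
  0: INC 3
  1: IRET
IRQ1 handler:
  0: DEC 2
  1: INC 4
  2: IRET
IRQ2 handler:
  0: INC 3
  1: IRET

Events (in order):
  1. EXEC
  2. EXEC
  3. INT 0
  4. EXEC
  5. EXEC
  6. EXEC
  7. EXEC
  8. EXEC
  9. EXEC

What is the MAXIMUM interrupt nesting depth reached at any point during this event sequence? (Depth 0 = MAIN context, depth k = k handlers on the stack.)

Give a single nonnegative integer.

Event 1 (EXEC): [MAIN] PC=0: NOP [depth=0]
Event 2 (EXEC): [MAIN] PC=1: INC 4 -> ACC=4 [depth=0]
Event 3 (INT 0): INT 0 arrives: push (MAIN, PC=2), enter IRQ0 at PC=0 (depth now 1) [depth=1]
Event 4 (EXEC): [IRQ0] PC=0: INC 3 -> ACC=7 [depth=1]
Event 5 (EXEC): [IRQ0] PC=1: IRET -> resume MAIN at PC=2 (depth now 0) [depth=0]
Event 6 (EXEC): [MAIN] PC=2: INC 5 -> ACC=12 [depth=0]
Event 7 (EXEC): [MAIN] PC=3: INC 3 -> ACC=15 [depth=0]
Event 8 (EXEC): [MAIN] PC=4: INC 4 -> ACC=19 [depth=0]
Event 9 (EXEC): [MAIN] PC=5: NOP [depth=0]
Max depth observed: 1

Answer: 1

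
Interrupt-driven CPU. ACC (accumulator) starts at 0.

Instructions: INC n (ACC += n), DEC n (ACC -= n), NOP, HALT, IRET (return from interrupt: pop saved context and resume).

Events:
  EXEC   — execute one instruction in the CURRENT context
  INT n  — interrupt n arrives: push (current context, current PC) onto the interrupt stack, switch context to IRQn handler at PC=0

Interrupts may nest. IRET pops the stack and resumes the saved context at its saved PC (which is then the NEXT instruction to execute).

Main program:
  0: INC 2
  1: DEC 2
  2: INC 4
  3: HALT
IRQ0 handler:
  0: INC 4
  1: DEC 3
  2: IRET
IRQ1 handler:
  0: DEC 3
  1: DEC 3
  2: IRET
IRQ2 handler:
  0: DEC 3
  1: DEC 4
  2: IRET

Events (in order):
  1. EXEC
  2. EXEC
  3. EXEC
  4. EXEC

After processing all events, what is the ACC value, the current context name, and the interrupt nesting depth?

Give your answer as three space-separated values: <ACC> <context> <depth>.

Event 1 (EXEC): [MAIN] PC=0: INC 2 -> ACC=2
Event 2 (EXEC): [MAIN] PC=1: DEC 2 -> ACC=0
Event 3 (EXEC): [MAIN] PC=2: INC 4 -> ACC=4
Event 4 (EXEC): [MAIN] PC=3: HALT

Answer: 4 MAIN 0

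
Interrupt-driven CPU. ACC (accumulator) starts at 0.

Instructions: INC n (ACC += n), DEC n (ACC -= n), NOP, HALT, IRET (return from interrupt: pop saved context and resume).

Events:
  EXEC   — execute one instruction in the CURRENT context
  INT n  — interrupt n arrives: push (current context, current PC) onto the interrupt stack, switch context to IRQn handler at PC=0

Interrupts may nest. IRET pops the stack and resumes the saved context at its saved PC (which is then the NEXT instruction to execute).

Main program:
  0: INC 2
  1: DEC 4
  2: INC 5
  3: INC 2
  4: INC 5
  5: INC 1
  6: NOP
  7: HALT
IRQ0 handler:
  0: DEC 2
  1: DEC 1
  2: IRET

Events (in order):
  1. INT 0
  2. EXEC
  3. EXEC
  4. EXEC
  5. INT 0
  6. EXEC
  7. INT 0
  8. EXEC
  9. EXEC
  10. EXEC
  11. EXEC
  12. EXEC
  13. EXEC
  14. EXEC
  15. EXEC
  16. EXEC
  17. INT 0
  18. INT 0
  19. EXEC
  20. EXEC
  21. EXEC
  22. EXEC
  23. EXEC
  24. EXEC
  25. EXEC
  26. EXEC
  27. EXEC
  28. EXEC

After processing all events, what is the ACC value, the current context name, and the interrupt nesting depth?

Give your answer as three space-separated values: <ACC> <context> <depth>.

Event 1 (INT 0): INT 0 arrives: push (MAIN, PC=0), enter IRQ0 at PC=0 (depth now 1)
Event 2 (EXEC): [IRQ0] PC=0: DEC 2 -> ACC=-2
Event 3 (EXEC): [IRQ0] PC=1: DEC 1 -> ACC=-3
Event 4 (EXEC): [IRQ0] PC=2: IRET -> resume MAIN at PC=0 (depth now 0)
Event 5 (INT 0): INT 0 arrives: push (MAIN, PC=0), enter IRQ0 at PC=0 (depth now 1)
Event 6 (EXEC): [IRQ0] PC=0: DEC 2 -> ACC=-5
Event 7 (INT 0): INT 0 arrives: push (IRQ0, PC=1), enter IRQ0 at PC=0 (depth now 2)
Event 8 (EXEC): [IRQ0] PC=0: DEC 2 -> ACC=-7
Event 9 (EXEC): [IRQ0] PC=1: DEC 1 -> ACC=-8
Event 10 (EXEC): [IRQ0] PC=2: IRET -> resume IRQ0 at PC=1 (depth now 1)
Event 11 (EXEC): [IRQ0] PC=1: DEC 1 -> ACC=-9
Event 12 (EXEC): [IRQ0] PC=2: IRET -> resume MAIN at PC=0 (depth now 0)
Event 13 (EXEC): [MAIN] PC=0: INC 2 -> ACC=-7
Event 14 (EXEC): [MAIN] PC=1: DEC 4 -> ACC=-11
Event 15 (EXEC): [MAIN] PC=2: INC 5 -> ACC=-6
Event 16 (EXEC): [MAIN] PC=3: INC 2 -> ACC=-4
Event 17 (INT 0): INT 0 arrives: push (MAIN, PC=4), enter IRQ0 at PC=0 (depth now 1)
Event 18 (INT 0): INT 0 arrives: push (IRQ0, PC=0), enter IRQ0 at PC=0 (depth now 2)
Event 19 (EXEC): [IRQ0] PC=0: DEC 2 -> ACC=-6
Event 20 (EXEC): [IRQ0] PC=1: DEC 1 -> ACC=-7
Event 21 (EXEC): [IRQ0] PC=2: IRET -> resume IRQ0 at PC=0 (depth now 1)
Event 22 (EXEC): [IRQ0] PC=0: DEC 2 -> ACC=-9
Event 23 (EXEC): [IRQ0] PC=1: DEC 1 -> ACC=-10
Event 24 (EXEC): [IRQ0] PC=2: IRET -> resume MAIN at PC=4 (depth now 0)
Event 25 (EXEC): [MAIN] PC=4: INC 5 -> ACC=-5
Event 26 (EXEC): [MAIN] PC=5: INC 1 -> ACC=-4
Event 27 (EXEC): [MAIN] PC=6: NOP
Event 28 (EXEC): [MAIN] PC=7: HALT

Answer: -4 MAIN 0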